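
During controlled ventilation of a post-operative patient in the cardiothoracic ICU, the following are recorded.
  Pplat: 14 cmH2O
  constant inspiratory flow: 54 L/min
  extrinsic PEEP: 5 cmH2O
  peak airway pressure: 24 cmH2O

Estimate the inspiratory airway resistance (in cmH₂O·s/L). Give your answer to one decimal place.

Flow: 54 L/min ÷ 60 = 0.9 L/s.
Raw = (PIP − Pplat) / flow = (24 − 14) / 0.9 = 10.0 / 0.9 = 11.111 cmH2O·s/L.

11.1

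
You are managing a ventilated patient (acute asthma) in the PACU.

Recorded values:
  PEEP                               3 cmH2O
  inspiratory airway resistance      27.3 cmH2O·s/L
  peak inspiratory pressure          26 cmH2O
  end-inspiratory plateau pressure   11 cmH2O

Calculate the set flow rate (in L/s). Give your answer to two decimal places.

flow = (PIP − Pplat) / Raw = 15.0 / 27.3 = 0.5495 L/s.

0.55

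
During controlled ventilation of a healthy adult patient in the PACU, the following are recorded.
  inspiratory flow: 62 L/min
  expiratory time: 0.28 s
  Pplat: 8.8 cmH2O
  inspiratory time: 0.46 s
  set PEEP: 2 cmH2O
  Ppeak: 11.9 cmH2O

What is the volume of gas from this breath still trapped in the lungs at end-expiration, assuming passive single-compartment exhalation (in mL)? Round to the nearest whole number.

125

Flow: 62 L/min ÷ 60 = 1.0333 L/s.
Vt = flow × Ti = 1.0333 L/s × 0.46 s × 1000 mL/L = 475.32 mL.
R = (PIP − Pplat)/V̇ = (11.9 − 8.8) / 1.0333 = 3.1/1.0333 = 3.0 cmH2O·s/L.
C = Vt/(Pplat − PEEP) = 475.32 / (8.8 − 2) = 475.32/6.8 = 69.9 mL/cmH2O.
τ = R × C = 3.0 × 0.0699 L/cmH2O = 0.2097 s.
Fraction remaining = e^(−Te/τ) = e^(−0.28/0.2097) = 0.2631.
Trapped volume = 475.32 × 0.2631 = 125.06 mL.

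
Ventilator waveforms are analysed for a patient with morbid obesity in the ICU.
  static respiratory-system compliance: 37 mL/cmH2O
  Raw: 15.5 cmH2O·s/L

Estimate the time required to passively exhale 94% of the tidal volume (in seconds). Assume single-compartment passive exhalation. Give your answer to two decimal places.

τ = R × C = 15.5 × 37 mL/cmH2O = 15.5 × 0.037 L/cmH2O = 0.5735 s.
Exhaled fraction f = 1 − e^(−t/τ) → t = −τ·ln(1 − f) = −0.5735·ln(0.06) = 1.613 s.

1.61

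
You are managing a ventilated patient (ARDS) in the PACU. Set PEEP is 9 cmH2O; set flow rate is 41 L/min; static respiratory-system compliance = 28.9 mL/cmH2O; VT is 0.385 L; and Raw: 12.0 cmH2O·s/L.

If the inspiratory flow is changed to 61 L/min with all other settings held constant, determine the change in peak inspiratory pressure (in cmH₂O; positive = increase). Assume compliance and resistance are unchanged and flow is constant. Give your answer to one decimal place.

4.0

Flow: 41 L/min ÷ 60 = 0.6833 L/s.
New flow: 61 L/min ÷ 60 = 1.0167 L/s.
PIP = Vt/C + R·V̇ + PEEP (constant-flow equation of motion).
Only the resistive term changes: ΔPIP = R × ΔV̇ = 12.0 × (1.0167 − 0.6833) = 12.0 × 0.3334 = 4.001 cmH2O.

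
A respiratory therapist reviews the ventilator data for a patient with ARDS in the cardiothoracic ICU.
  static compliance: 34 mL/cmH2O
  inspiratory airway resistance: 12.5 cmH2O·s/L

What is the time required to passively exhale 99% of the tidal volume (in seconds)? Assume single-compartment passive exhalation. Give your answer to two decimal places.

τ = R × C = 12.5 × 34 mL/cmH2O = 12.5 × 0.034 L/cmH2O = 0.425 s.
Exhaled fraction f = 1 − e^(−t/τ) → t = −τ·ln(1 − f) = −0.425·ln(0.01) = 1.957 s.

1.96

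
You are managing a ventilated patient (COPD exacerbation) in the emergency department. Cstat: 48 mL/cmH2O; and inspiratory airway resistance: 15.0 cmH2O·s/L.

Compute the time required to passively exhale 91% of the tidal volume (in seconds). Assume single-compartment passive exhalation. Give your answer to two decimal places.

τ = R × C = 15.0 × 48 mL/cmH2O = 15.0 × 0.048 L/cmH2O = 0.72 s.
Exhaled fraction f = 1 − e^(−t/τ) → t = −τ·ln(1 − f) = −0.72·ln(0.09) = 1.734 s.

1.73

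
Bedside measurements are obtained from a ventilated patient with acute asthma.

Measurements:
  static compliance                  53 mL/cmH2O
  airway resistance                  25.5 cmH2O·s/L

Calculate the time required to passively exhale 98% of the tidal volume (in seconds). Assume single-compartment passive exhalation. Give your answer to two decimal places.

5.29

τ = R × C = 25.5 × 53 mL/cmH2O = 25.5 × 0.053 L/cmH2O = 1.352 s.
Exhaled fraction f = 1 − e^(−t/τ) → t = −τ·ln(1 − f) = −1.352·ln(0.02) = 5.289 s.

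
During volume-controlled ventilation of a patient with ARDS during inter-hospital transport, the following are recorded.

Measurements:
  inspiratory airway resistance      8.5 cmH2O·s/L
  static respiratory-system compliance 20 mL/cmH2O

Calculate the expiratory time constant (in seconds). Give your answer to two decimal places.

τ = R × C = 8.5 × 20 mL/cmH2O = 8.5 × 0.020 L/cmH2O = 0.17 s.

0.17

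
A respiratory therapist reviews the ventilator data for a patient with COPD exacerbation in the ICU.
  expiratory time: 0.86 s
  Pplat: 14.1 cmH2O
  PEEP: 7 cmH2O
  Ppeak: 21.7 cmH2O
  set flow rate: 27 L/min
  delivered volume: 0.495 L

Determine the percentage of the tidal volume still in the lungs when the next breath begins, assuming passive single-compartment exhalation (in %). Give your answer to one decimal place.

Flow: 27 L/min ÷ 60 = 0.45 L/s.
R = (PIP − Pplat)/V̇ = (21.7 − 14.1) / 0.45 = 7.6/0.45 = 16.889 cmH2O·s/L.
C = Vt/(Pplat − PEEP) = 495.0 / (14.1 − 7) = 495.0/7.1 = 69.718 mL/cmH2O.
τ = R × C = 16.889 × 0.06972 L/cmH2O = 1.178 s.
Fraction remaining at end-expiration = e^(−Te/τ) = e^(−0.86/1.178) = 0.4819 → 48.19%.

48.2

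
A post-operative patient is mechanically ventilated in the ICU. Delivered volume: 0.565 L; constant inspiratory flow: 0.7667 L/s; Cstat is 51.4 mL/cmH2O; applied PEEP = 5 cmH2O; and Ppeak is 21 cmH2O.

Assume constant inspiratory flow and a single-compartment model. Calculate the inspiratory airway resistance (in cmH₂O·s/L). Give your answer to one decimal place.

6.5

Equation of motion (constant flow): PIP = Vt/C + R·V̇ + PEEP.
R·V̇ = PIP − Vt/C − PEEP = 21 − 565/51.4 − 5 = 21 − 10.992 − 5 = 5.008 cmH2O.
R = 5.008 / 0.7667 = 6.532 cmH2O·s/L.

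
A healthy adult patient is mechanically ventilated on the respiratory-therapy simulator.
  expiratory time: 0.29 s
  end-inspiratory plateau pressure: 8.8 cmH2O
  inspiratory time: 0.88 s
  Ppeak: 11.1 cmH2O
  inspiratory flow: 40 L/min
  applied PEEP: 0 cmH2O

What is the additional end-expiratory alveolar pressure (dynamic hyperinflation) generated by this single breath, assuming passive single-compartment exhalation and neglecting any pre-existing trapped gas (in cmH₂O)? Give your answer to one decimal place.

2.5

Flow: 40 L/min ÷ 60 = 0.6667 L/s.
Vt = flow × Ti = 0.6667 L/s × 0.88 s × 1000 mL/L = 586.7 mL.
R = (PIP − Pplat)/V̇ = (11.1 − 8.8) / 0.6667 = 2.3/0.6667 = 3.45 cmH2O·s/L.
C = Vt/(Pplat − PEEP) = 586.7 / (8.8 − 0) = 586.7/8.8 = 66.67 mL/cmH2O.
τ = R × C = 3.45 × 0.06667 L/cmH2O = 0.23 s.
Fraction remaining = e^(−Te/τ) = e^(−0.29/0.23) = 0.2834; trapped volume = 586.7 × 0.2834 = 166.27 mL.
Additional alveolar pressure from trapping ≈ V_trapped / C = 166.27 / 66.67 = 2.494 cmH2O.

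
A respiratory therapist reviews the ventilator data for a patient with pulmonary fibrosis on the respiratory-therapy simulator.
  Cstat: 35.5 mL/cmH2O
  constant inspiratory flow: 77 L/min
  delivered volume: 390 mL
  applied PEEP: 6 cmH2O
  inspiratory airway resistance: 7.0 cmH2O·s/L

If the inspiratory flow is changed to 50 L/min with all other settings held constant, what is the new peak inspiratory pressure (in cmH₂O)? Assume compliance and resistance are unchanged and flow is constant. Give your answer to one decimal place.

Flow: 77 L/min ÷ 60 = 1.2833 L/s.
New flow: 50 L/min ÷ 60 = 0.8333 L/s.
PIP = Vt/C + R·V̇ + PEEP (constant-flow equation of motion).
Only the resistive term changes: ΔPIP = R × ΔV̇ = 7.0 × (0.8333 − 1.2833) = 7.0 × -0.45 = -3.15 cmH2O.
Original PIP = 390/35.5 + 7.0×1.2833 + 6 = 25.969 cmH2O; new PIP = 25.969 + (-3.15) = 22.819 cmH2O.

22.8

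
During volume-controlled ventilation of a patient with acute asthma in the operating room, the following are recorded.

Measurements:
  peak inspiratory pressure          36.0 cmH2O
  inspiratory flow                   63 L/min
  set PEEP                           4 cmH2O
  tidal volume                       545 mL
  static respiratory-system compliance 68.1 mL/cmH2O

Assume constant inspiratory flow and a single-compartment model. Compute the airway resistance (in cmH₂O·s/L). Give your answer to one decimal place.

22.9

Flow: 63 L/min ÷ 60 = 1.05 L/s.
Equation of motion (constant flow): PIP = Vt/C + R·V̇ + PEEP.
R·V̇ = PIP − Vt/C − PEEP = 36.0 − 545/68.1 − 4 = 36.0 − 8.003 − 4 = 23.997 cmH2O.
R = 23.997 / 1.05 = 22.854 cmH2O·s/L.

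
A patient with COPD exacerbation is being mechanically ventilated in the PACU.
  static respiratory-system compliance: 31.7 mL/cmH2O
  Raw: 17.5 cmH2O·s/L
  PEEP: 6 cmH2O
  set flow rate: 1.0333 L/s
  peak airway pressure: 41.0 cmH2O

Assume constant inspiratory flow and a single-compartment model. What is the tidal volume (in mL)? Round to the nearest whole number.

536

Equation of motion (constant flow): PIP = Vt/C + R·V̇ + PEEP.
Vt/C = PIP − R·V̇ − PEEP = 41.0 − 18.083 − 6 = 16.917 cmH2O.
Vt = C × 16.917 = 31.7 × 16.917 = 536.27 mL.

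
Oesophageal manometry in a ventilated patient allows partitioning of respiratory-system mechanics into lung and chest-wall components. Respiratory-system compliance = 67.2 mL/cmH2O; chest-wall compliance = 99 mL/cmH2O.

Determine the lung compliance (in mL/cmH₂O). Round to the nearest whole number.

1/CL = 1/Crs − 1/Ccw.
1/CL = 1/67.2 − 1/99 = 0.00478.
CL = 209.21 mL/cmH2O.

209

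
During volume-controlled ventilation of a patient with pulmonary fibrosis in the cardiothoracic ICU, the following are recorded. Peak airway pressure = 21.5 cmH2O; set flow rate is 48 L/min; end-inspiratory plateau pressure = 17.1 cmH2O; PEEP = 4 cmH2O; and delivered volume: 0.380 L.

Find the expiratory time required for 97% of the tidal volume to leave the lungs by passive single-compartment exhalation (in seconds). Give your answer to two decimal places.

Flow: 48 L/min ÷ 60 = 0.8 L/s.
R = (PIP − Pplat)/V̇ = (21.5 − 17.1) / 0.8 = 4.4/0.8 = 5.5 cmH2O·s/L.
C = Vt/(Pplat − PEEP) = 380.0 / (17.1 − 4) = 380.0/13.1 = 29.008 mL/cmH2O.
τ = R × C = 5.5 × 0.02901 L/cmH2O = 0.1596 s.
t = −τ·ln(1 − 0.97) = −0.1596·ln(0.03) = 0.5596 s.

0.56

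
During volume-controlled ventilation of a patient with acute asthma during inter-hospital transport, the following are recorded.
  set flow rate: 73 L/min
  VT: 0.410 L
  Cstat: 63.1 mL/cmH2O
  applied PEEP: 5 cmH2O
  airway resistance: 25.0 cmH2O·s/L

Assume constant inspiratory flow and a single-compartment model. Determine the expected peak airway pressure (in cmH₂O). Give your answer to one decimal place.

41.9

Flow: 73 L/min ÷ 60 = 1.2167 L/s.
Equation of motion (constant flow): PIP = Vt/C + R·V̇ + PEEP.
PIP = 410/63.1 + 25.0×1.2167 + 5 = 6.498 + 30.418 + 5 = 41.916 cmH2O.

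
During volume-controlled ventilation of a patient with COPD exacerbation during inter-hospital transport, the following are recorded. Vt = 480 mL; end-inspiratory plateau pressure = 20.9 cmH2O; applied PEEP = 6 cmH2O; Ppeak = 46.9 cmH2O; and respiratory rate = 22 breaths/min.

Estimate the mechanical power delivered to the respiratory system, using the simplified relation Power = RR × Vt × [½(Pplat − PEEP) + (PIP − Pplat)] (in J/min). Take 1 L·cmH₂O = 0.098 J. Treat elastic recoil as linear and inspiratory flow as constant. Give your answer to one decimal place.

Per-breath work = Vt × [½(Pplat−PEEP) + (PIP−Pplat)] = 0.480 × [0.5×14.9 + 26.0] = 0.480 × 33.45 = 16.056 L·cmH2O.
Power = 22 × 16.056 = 353.23 L·cmH2O/min.
× 0.098 J/(L·cmH2O) → 34.617 J/min.

34.6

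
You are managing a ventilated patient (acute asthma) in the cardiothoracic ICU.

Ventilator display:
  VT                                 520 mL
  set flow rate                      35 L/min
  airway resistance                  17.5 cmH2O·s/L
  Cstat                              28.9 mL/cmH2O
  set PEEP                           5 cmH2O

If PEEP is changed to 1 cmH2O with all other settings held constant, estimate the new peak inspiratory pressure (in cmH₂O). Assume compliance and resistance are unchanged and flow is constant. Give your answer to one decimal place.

29.2

Flow: 35 L/min ÷ 60 = 0.5833 L/s.
PIP = Vt/C + R·V̇ + PEEP (constant-flow equation of motion).
Only the baseline term changes: ΔPIP = ΔPEEP = 1 − 5 = -4.0 cmH2O.
Original PIP = 520/28.9 + 17.5×0.5833 + 5 = 33.201 cmH2O; new PIP = 33.201 + (-4.0) = 29.201 cmH2O.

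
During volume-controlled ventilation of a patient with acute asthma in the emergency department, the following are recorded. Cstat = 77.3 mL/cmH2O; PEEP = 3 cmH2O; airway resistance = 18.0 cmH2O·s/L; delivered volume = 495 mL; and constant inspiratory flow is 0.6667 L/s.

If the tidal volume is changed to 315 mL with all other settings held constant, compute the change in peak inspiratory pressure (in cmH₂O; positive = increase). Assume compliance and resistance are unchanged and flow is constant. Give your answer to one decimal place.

-2.3

PIP = Vt/C + R·V̇ + PEEP (constant-flow equation of motion).
Only the elastic term changes: ΔPIP = ΔVt / C = (315 − 495) / 77.3 = -2.329 cmH2O.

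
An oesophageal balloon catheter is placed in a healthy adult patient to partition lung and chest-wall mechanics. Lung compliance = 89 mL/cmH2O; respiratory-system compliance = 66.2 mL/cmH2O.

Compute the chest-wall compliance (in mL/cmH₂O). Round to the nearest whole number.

258

1/Ccw = 1/Crs − 1/CL.
1/Ccw = 1/66.2 − 1/89 = 0.00387.
Ccw = 258.4 mL/cmH2O.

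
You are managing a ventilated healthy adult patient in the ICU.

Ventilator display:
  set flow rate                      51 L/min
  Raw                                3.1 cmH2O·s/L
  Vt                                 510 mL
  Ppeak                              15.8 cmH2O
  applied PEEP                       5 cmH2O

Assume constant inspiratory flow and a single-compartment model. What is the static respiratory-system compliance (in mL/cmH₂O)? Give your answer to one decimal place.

62.5

Flow: 51 L/min ÷ 60 = 0.85 L/s.
Equation of motion (constant flow): PIP = Vt/C + R·V̇ + PEEP.
Vt/C = PIP − R·V̇ − PEEP = 15.8 − 3.1×0.85 − 5 = 15.8 − 2.635 − 5 = 8.165 cmH2O.
C = Vt / 8.165 = 510 / 8.165 = 62.462 mL/cmH2O.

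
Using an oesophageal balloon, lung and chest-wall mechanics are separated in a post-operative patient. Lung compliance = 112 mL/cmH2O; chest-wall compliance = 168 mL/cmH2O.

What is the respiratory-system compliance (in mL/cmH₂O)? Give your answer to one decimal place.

67.2

Lung and chest wall are elastances in series: 1/Crs = 1/CL + 1/Ccw.
1/Crs = 1/112 + 1/168 = 0.01488.
Crs = 67.204 mL/cmH2O.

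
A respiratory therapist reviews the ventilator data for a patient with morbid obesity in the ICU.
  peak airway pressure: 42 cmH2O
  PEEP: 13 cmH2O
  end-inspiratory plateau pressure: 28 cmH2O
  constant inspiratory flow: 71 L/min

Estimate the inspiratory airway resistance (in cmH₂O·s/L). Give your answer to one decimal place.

Flow: 71 L/min ÷ 60 = 1.1833 L/s.
Raw = (PIP − Pplat) / flow = (42 − 28) / 1.1833 = 14.0 / 1.1833 = 11.831 cmH2O·s/L.

11.8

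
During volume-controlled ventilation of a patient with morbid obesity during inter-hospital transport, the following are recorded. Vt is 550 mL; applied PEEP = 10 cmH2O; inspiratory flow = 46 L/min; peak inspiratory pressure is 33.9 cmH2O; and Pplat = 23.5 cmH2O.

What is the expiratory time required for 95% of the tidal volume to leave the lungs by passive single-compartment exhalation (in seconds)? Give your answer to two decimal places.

1.66

Flow: 46 L/min ÷ 60 = 0.7667 L/s.
R = (PIP − Pplat)/V̇ = (33.9 − 23.5) / 0.7667 = 10.4/0.7667 = 13.565 cmH2O·s/L.
C = Vt/(Pplat − PEEP) = 550.0 / (23.5 − 10) = 550.0/13.5 = 40.741 mL/cmH2O.
τ = R × C = 13.565 × 0.04074 L/cmH2O = 0.5526 s.
t = −τ·ln(1 − 0.95) = −0.5526·ln(0.05) = 1.655 s.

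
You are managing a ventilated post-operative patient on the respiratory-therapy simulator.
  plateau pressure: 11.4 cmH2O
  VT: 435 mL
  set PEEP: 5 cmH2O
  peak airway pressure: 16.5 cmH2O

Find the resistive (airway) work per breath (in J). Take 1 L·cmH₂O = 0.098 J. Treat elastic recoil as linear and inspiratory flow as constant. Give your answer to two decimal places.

0.22

With constant inspiratory flow the resistive pressure is constant at PIP − Pplat = 16.5 − 11.4 = 5.1 cmH2O, so resistive work = 5.1 × 0.435 = 2.219 L·cmH2O.
× 0.098 J/(L·cmH2O) → 0.2175 J.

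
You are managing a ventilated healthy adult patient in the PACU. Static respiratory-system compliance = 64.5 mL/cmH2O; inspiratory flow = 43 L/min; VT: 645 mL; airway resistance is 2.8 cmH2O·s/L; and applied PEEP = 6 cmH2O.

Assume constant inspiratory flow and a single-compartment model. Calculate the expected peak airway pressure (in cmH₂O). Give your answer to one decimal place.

18.0

Flow: 43 L/min ÷ 60 = 0.7167 L/s.
Equation of motion (constant flow): PIP = Vt/C + R·V̇ + PEEP.
PIP = 645/64.5 + 2.8×0.7167 + 6 = 10.0 + 2.007 + 6 = 18.007 cmH2O.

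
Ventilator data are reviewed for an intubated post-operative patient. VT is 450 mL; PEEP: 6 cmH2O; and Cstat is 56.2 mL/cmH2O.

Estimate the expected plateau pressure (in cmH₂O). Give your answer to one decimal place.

Pplat = PEEP + Vt / Cstat = 6 + 450 / 56.2 = 6 + 8.007 = 14.007 cmH2O.

14.0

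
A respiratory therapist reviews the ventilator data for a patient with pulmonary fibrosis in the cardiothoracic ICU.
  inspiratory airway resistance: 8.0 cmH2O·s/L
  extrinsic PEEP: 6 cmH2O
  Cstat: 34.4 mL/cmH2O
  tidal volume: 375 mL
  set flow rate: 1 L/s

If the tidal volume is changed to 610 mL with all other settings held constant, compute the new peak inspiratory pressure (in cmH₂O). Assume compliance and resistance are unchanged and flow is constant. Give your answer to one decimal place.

PIP = Vt/C + R·V̇ + PEEP (constant-flow equation of motion).
Only the elastic term changes: ΔPIP = ΔVt / C = (610 − 375) / 34.4 = 6.831 cmH2O.
Original PIP = 375/34.4 + 8.0×1 + 6 = 24.901 cmH2O; new PIP = 24.901 + (6.831) = 31.732 cmH2O.

31.7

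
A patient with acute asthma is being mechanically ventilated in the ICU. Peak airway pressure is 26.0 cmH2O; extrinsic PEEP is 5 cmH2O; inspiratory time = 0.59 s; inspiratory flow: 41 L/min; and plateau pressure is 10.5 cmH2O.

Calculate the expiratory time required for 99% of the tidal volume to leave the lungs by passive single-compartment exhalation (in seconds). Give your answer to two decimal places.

Flow: 41 L/min ÷ 60 = 0.6833 L/s.
Vt = flow × Ti = 0.6833 L/s × 0.59 s × 1000 mL/L = 403.15 mL.
R = (PIP − Pplat)/V̇ = (26.0 − 10.5) / 0.6833 = 15.5/0.6833 = 22.684 cmH2O·s/L.
C = Vt/(Pplat − PEEP) = 403.15 / (10.5 − 5) = 403.15/5.5 = 73.3 mL/cmH2O.
τ = R × C = 22.684 × 0.0733 L/cmH2O = 1.663 s.
t = −τ·ln(1 − 0.99) = −1.663·ln(0.01) = 7.658 s.

7.66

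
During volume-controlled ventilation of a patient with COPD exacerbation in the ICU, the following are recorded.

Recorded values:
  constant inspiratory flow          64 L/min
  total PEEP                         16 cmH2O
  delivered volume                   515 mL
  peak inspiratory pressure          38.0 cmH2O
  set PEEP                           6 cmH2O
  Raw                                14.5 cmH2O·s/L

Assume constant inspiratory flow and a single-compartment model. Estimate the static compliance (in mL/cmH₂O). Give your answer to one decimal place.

Flow: 64 L/min ÷ 60 = 1.0667 L/s.
Total PEEP = 16 cmH2O (set 6 + intrinsic 10); this is the baseline alveolar pressure.
Equation of motion (constant flow): PIP = Vt/C + R·V̇ + PEEP.
Vt/C = PIP − R·V̇ − PEEP = 38.0 − 14.5×1.0667 − 16 = 38.0 − 15.467 − 16 = 6.533 cmH2O.
C = Vt / 6.533 = 515 / 6.533 = 78.831 mL/cmH2O.

78.8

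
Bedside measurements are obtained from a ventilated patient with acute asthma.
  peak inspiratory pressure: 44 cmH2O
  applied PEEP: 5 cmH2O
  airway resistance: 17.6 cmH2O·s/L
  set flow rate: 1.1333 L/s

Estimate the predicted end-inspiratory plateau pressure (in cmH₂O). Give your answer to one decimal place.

Pplat = PIP − Raw × flow = 44 − 17.6 × 1.1333 = 44 − 19.946 = 24.054 cmH2O.

24.1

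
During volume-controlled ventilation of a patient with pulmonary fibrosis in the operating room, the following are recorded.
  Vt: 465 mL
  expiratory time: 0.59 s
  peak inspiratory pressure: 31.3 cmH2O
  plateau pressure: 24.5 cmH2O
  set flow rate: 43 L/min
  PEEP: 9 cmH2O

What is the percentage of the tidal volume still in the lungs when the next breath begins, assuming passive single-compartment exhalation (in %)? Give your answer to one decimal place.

12.6

Flow: 43 L/min ÷ 60 = 0.7167 L/s.
R = (PIP − Pplat)/V̇ = (31.3 − 24.5) / 0.7167 = 6.8/0.7167 = 9.488 cmH2O·s/L.
C = Vt/(Pplat − PEEP) = 465.0 / (24.5 − 9) = 465.0/15.5 = 30.0 mL/cmH2O.
τ = R × C = 9.488 × 0.03 L/cmH2O = 0.2846 s.
Fraction remaining at end-expiration = e^(−Te/τ) = e^(−0.59/0.2846) = 0.1258 → 12.58%.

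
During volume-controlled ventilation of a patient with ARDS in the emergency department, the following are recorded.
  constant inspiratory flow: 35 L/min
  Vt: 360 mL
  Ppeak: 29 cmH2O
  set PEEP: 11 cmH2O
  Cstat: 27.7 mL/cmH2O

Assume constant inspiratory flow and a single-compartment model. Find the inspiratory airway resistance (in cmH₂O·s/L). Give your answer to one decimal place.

8.6

Flow: 35 L/min ÷ 60 = 0.5833 L/s.
Equation of motion (constant flow): PIP = Vt/C + R·V̇ + PEEP.
R·V̇ = PIP − Vt/C − PEEP = 29 − 360/27.7 − 11 = 29 − 12.996 − 11 = 5.004 cmH2O.
R = 5.004 / 0.5833 = 8.579 cmH2O·s/L.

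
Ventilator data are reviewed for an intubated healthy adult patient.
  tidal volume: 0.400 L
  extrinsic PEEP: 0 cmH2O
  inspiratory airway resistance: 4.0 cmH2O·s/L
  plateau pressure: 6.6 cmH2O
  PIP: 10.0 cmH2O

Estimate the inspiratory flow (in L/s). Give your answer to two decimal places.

flow = (PIP − Pplat) / Raw = 3.4 / 4.0 = 0.85 L/s.

0.85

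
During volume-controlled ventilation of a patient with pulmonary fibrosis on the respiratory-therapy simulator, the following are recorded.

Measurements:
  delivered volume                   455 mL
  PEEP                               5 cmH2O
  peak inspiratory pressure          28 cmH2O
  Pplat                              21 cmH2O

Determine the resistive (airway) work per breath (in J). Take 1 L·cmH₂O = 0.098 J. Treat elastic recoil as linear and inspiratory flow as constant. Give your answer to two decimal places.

0.31

With constant inspiratory flow the resistive pressure is constant at PIP − Pplat = 28 − 21 = 7.0 cmH2O, so resistive work = 7.0 × 0.455 = 3.185 L·cmH2O.
× 0.098 J/(L·cmH2O) → 0.3121 J.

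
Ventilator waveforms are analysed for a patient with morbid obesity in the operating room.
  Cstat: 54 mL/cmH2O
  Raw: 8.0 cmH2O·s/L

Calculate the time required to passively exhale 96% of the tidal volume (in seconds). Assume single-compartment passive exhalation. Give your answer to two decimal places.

1.39

τ = R × C = 8.0 × 54 mL/cmH2O = 8.0 × 0.054 L/cmH2O = 0.432 s.
Exhaled fraction f = 1 − e^(−t/τ) → t = −τ·ln(1 − f) = −0.432·ln(0.04) = 1.391 s.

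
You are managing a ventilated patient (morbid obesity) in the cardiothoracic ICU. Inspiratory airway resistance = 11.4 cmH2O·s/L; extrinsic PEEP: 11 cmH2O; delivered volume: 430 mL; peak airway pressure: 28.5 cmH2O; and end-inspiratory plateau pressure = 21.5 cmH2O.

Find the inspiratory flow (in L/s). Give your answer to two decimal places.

flow = (PIP − Pplat) / Raw = 7.0 / 11.4 = 0.614 L/s.

0.61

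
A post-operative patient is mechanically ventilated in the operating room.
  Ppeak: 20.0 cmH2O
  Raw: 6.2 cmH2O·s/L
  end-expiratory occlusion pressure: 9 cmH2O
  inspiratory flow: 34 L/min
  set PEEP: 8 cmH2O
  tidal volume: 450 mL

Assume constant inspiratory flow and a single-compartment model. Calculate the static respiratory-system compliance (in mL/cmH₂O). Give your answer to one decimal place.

60.1

Flow: 34 L/min ÷ 60 = 0.5667 L/s.
Total PEEP = 9 cmH2O (set 8 + intrinsic 1); this is the baseline alveolar pressure.
Equation of motion (constant flow): PIP = Vt/C + R·V̇ + PEEP.
Vt/C = PIP − R·V̇ − PEEP = 20.0 − 6.2×0.5667 − 9 = 20.0 − 3.514 − 9 = 7.486 cmH2O.
C = Vt / 7.486 = 450 / 7.486 = 60.112 mL/cmH2O.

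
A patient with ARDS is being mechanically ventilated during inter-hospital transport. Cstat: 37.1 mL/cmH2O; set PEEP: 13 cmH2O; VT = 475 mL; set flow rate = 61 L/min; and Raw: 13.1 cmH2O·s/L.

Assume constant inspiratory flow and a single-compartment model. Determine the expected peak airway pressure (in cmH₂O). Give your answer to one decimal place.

Flow: 61 L/min ÷ 60 = 1.0167 L/s.
Equation of motion (constant flow): PIP = Vt/C + R·V̇ + PEEP.
PIP = 475/37.1 + 13.1×1.0167 + 13 = 12.803 + 13.319 + 13 = 39.122 cmH2O.

39.1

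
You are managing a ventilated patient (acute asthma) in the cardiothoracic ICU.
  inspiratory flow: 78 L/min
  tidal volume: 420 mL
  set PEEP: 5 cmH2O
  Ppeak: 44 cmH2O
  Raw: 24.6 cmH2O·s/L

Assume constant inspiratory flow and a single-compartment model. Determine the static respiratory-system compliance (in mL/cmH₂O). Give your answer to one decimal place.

59.8

Flow: 78 L/min ÷ 60 = 1.3 L/s.
Equation of motion (constant flow): PIP = Vt/C + R·V̇ + PEEP.
Vt/C = PIP − R·V̇ − PEEP = 44 − 24.6×1.3 − 5 = 44 − 31.98 − 5 = 7.02 cmH2O.
C = Vt / 7.02 = 420 / 7.02 = 59.829 mL/cmH2O.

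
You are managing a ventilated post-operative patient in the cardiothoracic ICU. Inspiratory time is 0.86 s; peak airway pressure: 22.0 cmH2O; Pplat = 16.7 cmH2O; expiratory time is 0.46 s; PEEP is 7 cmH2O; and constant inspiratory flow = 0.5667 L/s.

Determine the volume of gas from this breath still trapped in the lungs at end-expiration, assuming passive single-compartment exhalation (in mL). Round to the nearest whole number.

Vt = flow × Ti = 0.5667 L/s × 0.86 s × 1000 mL/L = 487.36 mL.
R = (PIP − Pplat)/V̇ = (22.0 − 16.7) / 0.5667 = 5.3/0.5667 = 9.352 cmH2O·s/L.
C = Vt/(Pplat − PEEP) = 487.36 / (16.7 − 7) = 487.36/9.7 = 50.243 mL/cmH2O.
τ = R × C = 9.352 × 0.05024 L/cmH2O = 0.4698 s.
Fraction remaining = e^(−Te/τ) = e^(−0.46/0.4698) = 0.3756.
Trapped volume = 487.36 × 0.3756 = 183.05 mL.

183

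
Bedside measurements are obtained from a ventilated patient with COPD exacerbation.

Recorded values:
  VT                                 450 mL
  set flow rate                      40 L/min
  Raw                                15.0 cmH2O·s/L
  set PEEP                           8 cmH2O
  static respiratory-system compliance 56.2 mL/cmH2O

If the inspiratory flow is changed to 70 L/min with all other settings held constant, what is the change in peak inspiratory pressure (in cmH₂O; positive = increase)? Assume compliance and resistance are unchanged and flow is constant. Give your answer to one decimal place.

Flow: 40 L/min ÷ 60 = 0.6667 L/s.
New flow: 70 L/min ÷ 60 = 1.1667 L/s.
PIP = Vt/C + R·V̇ + PEEP (constant-flow equation of motion).
Only the resistive term changes: ΔPIP = R × ΔV̇ = 15.0 × (1.1667 − 0.6667) = 15.0 × 0.5 = 7.5 cmH2O.

7.5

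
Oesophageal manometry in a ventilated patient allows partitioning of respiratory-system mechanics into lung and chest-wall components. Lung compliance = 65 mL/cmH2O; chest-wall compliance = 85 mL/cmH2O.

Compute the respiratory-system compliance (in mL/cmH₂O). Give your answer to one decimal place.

36.8

Lung and chest wall are elastances in series: 1/Crs = 1/CL + 1/Ccw.
1/Crs = 1/65 + 1/85 = 0.02715.
Crs = 36.832 mL/cmH2O.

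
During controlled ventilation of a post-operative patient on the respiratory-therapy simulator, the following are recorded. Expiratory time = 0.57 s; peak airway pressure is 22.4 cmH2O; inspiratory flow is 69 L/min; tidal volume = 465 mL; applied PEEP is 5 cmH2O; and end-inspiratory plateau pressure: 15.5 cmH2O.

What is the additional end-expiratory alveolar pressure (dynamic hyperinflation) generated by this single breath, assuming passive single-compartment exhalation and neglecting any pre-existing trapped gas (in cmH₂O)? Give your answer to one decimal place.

Flow: 69 L/min ÷ 60 = 1.15 L/s.
R = (PIP − Pplat)/V̇ = (22.4 − 15.5) / 1.15 = 6.9/1.15 = 6.0 cmH2O·s/L.
C = Vt/(Pplat − PEEP) = 465.0 / (15.5 − 5) = 465.0/10.5 = 44.286 mL/cmH2O.
τ = R × C = 6.0 × 0.04429 L/cmH2O = 0.2657 s.
Fraction remaining = e^(−Te/τ) = e^(−0.57/0.2657) = 0.117; trapped volume = 465.0 × 0.117 = 54.405 mL.
Additional alveolar pressure from trapping ≈ V_trapped / C = 54.405 / 44.286 = 1.228 cmH2O.

1.2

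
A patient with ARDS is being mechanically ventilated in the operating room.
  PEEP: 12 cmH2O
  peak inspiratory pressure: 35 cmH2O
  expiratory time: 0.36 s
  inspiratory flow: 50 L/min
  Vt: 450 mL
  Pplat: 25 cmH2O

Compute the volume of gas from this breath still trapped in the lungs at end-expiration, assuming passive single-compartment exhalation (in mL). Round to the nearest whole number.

189

Flow: 50 L/min ÷ 60 = 0.8333 L/s.
R = (PIP − Pplat)/V̇ = (35 − 25) / 0.8333 = 10.0/0.8333 = 12.0 cmH2O·s/L.
C = Vt/(Pplat − PEEP) = 450.0 / (25 − 12) = 450.0/13.0 = 34.615 mL/cmH2O.
τ = R × C = 12.0 × 0.03462 L/cmH2O = 0.4154 s.
Fraction remaining = e^(−Te/τ) = e^(−0.36/0.4154) = 0.4204.
Trapped volume = 450.0 × 0.4204 = 189.18 mL.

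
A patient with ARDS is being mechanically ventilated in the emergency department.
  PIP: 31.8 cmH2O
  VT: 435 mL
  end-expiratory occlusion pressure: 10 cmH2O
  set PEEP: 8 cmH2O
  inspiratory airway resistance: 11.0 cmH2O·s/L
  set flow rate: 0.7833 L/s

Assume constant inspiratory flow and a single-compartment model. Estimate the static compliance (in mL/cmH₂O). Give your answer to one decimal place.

Total PEEP = 10 cmH2O (set 8 + intrinsic 2); this is the baseline alveolar pressure.
Equation of motion (constant flow): PIP = Vt/C + R·V̇ + PEEP.
Vt/C = PIP − R·V̇ − PEEP = 31.8 − 11.0×0.7833 − 10 = 31.8 − 8.616 − 10 = 13.184 cmH2O.
C = Vt / 13.184 = 435 / 13.184 = 32.995 mL/cmH2O.

33.0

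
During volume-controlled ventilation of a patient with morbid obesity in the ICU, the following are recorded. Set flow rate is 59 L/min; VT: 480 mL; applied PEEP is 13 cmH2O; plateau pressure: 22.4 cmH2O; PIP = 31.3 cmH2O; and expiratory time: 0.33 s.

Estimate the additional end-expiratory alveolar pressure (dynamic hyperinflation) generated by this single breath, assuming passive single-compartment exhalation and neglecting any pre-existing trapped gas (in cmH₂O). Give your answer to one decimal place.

Flow: 59 L/min ÷ 60 = 0.9833 L/s.
R = (PIP − Pplat)/V̇ = (31.3 − 22.4) / 0.9833 = 8.9/0.9833 = 9.051 cmH2O·s/L.
C = Vt/(Pplat − PEEP) = 480.0 / (22.4 − 13) = 480.0/9.4 = 51.064 mL/cmH2O.
τ = R × C = 9.051 × 0.05106 L/cmH2O = 0.4621 s.
Fraction remaining = e^(−Te/τ) = e^(−0.33/0.4621) = 0.4896; trapped volume = 480.0 × 0.4896 = 235.01 mL.
Additional alveolar pressure from trapping ≈ V_trapped / C = 235.01 / 51.064 = 4.602 cmH2O.

4.6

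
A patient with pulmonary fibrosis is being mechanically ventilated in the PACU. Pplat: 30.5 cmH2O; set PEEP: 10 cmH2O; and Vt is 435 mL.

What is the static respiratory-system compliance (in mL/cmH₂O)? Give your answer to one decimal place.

21.2

Cstat = Vt / (Pplat − PEEP) = 435 / (30.5 − 10) = 435 / 20.5 = 21.22 mL/cmH2O.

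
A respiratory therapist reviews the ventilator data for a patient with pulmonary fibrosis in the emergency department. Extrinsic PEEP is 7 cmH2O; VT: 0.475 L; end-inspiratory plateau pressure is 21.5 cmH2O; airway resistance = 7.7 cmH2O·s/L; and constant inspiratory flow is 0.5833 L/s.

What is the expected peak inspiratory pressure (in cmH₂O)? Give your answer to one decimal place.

26.0

PIP = Pplat + Raw × flow = 21.5 + 7.7 × 0.5833 = 21.5 + 4.491 = 25.991 cmH2O.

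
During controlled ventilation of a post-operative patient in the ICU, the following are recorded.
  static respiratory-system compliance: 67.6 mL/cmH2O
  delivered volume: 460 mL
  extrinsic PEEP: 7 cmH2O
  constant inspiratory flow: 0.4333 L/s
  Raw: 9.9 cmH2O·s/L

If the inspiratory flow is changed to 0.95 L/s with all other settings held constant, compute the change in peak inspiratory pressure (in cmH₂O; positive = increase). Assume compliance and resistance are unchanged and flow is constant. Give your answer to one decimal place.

5.1

PIP = Vt/C + R·V̇ + PEEP (constant-flow equation of motion).
Only the resistive term changes: ΔPIP = R × ΔV̇ = 9.9 × (0.95 − 0.4333) = 9.9 × 0.5167 = 5.115 cmH2O.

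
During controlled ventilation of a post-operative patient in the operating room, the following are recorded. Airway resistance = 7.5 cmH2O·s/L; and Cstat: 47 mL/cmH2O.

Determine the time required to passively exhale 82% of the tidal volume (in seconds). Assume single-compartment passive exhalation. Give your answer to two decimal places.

τ = R × C = 7.5 × 47 mL/cmH2O = 7.5 × 0.047 L/cmH2O = 0.3525 s.
Exhaled fraction f = 1 − e^(−t/τ) → t = −τ·ln(1 − f) = −0.3525·ln(0.18) = 0.6045 s.

0.60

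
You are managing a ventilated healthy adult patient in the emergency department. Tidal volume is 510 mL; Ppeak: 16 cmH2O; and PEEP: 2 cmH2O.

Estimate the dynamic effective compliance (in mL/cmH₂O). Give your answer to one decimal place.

36.4

Dynamic compliance = Vt / (PIP − PEEP) = 510 / (16 − 2) = 510 / 14.0 = 36.429 mL/cmH2O.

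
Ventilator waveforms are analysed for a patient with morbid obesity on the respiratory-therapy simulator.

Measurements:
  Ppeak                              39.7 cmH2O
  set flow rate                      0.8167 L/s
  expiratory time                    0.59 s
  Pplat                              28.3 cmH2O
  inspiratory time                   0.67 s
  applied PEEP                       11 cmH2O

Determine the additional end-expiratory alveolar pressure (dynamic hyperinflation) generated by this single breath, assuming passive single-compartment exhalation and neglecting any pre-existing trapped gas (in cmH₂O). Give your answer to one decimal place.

4.5

Vt = flow × Ti = 0.8167 L/s × 0.67 s × 1000 mL/L = 547.19 mL.
R = (PIP − Pplat)/V̇ = (39.7 − 28.3) / 0.8167 = 11.4/0.8167 = 13.959 cmH2O·s/L.
C = Vt/(Pplat − PEEP) = 547.19 / (28.3 − 11) = 547.19/17.3 = 31.629 mL/cmH2O.
τ = R × C = 13.959 × 0.03163 L/cmH2O = 0.4415 s.
Fraction remaining = e^(−Te/τ) = e^(−0.59/0.4415) = 0.2628; trapped volume = 547.19 × 0.2628 = 143.8 mL.
Additional alveolar pressure from trapping ≈ V_trapped / C = 143.8 / 31.629 = 4.546 cmH2O.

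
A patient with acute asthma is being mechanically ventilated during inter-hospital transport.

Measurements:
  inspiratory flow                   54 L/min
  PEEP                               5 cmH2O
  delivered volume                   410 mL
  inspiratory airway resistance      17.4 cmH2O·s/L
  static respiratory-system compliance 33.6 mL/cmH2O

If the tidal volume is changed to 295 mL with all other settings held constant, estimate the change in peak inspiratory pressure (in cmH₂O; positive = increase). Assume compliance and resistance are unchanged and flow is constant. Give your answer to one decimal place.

PIP = Vt/C + R·V̇ + PEEP (constant-flow equation of motion).
Only the elastic term changes: ΔPIP = ΔVt / C = (295 − 410) / 33.6 = -3.423 cmH2O.

-3.4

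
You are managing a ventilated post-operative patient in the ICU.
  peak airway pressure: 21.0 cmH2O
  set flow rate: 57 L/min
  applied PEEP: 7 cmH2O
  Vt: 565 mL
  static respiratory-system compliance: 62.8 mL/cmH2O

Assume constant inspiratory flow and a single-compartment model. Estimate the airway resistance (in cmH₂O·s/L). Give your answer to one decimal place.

5.3

Flow: 57 L/min ÷ 60 = 0.95 L/s.
Equation of motion (constant flow): PIP = Vt/C + R·V̇ + PEEP.
R·V̇ = PIP − Vt/C − PEEP = 21.0 − 565/62.8 − 7 = 21.0 − 8.997 − 7 = 5.003 cmH2O.
R = 5.003 / 0.95 = 5.266 cmH2O·s/L.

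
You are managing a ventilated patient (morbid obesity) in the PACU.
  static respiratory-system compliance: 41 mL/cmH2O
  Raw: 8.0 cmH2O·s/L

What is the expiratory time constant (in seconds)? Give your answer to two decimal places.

0.33

τ = R × C = 8.0 × 41 mL/cmH2O = 8.0 × 0.041 L/cmH2O = 0.328 s.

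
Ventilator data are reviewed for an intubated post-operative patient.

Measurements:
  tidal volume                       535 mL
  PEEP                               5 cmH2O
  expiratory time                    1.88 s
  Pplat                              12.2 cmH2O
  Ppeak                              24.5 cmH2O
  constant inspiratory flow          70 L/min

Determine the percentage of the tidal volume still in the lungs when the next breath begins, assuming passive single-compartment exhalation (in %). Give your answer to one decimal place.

9.1

Flow: 70 L/min ÷ 60 = 1.1667 L/s.
R = (PIP − Pplat)/V̇ = (24.5 − 12.2) / 1.1667 = 12.3/1.1667 = 10.543 cmH2O·s/L.
C = Vt/(Pplat − PEEP) = 535.0 / (12.2 − 5) = 535.0/7.2 = 74.306 mL/cmH2O.
τ = R × C = 10.543 × 0.07431 L/cmH2O = 0.7835 s.
Fraction remaining at end-expiration = e^(−Te/τ) = e^(−1.88/0.7835) = 0.09076 → 9.076%.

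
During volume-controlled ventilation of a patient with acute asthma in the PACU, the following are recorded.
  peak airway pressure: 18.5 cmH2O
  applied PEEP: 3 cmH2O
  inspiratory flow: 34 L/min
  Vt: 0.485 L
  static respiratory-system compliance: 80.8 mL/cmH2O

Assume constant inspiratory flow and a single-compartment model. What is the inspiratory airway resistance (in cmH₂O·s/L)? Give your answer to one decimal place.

Flow: 34 L/min ÷ 60 = 0.5667 L/s.
Equation of motion (constant flow): PIP = Vt/C + R·V̇ + PEEP.
R·V̇ = PIP − Vt/C − PEEP = 18.5 − 485/80.8 − 3 = 18.5 − 6.002 − 3 = 9.498 cmH2O.
R = 9.498 / 0.5667 = 16.76 cmH2O·s/L.

16.8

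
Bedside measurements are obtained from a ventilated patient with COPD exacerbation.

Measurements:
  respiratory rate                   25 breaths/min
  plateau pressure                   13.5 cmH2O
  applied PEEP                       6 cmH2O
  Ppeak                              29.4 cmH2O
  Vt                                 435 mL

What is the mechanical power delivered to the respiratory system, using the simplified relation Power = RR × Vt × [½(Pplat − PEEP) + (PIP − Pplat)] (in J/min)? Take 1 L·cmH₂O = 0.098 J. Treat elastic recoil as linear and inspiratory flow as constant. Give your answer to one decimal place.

Per-breath work = Vt × [½(Pplat−PEEP) + (PIP−Pplat)] = 0.435 × [0.5×7.5 + 15.9] = 0.435 × 19.65 = 8.548 L·cmH2O.
Power = 25 × 8.548 = 213.7 L·cmH2O/min.
× 0.098 J/(L·cmH2O) → 20.943 J/min.

20.9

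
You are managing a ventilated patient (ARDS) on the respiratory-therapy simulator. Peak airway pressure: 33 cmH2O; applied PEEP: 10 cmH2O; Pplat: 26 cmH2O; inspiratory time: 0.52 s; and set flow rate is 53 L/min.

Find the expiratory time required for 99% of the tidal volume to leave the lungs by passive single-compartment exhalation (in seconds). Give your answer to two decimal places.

Flow: 53 L/min ÷ 60 = 0.8833 L/s.
Vt = flow × Ti = 0.8833 L/s × 0.52 s × 1000 mL/L = 459.32 mL.
R = (PIP − Pplat)/V̇ = (33 − 26) / 0.8833 = 7.0/0.8833 = 7.925 cmH2O·s/L.
C = Vt/(Pplat − PEEP) = 459.32 / (26 − 10) = 459.32/16.0 = 28.708 mL/cmH2O.
τ = R × C = 7.925 × 0.02871 L/cmH2O = 0.2275 s.
t = −τ·ln(1 − 0.99) = −0.2275·ln(0.01) = 1.048 s.

1.05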